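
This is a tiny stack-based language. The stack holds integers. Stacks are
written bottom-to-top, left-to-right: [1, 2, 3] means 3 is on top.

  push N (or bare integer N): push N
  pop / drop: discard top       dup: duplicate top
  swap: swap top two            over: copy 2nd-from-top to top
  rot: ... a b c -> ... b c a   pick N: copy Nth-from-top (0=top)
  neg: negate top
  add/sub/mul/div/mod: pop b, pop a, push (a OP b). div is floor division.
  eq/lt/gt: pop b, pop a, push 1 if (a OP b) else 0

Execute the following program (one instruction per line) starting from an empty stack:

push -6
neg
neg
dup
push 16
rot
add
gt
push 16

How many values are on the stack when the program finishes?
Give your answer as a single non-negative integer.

After 'push -6': stack = [-6] (depth 1)
After 'neg': stack = [6] (depth 1)
After 'neg': stack = [-6] (depth 1)
After 'dup': stack = [-6, -6] (depth 2)
After 'push 16': stack = [-6, -6, 16] (depth 3)
After 'rot': stack = [-6, 16, -6] (depth 3)
After 'add': stack = [-6, 10] (depth 2)
After 'gt': stack = [0] (depth 1)
After 'push 16': stack = [0, 16] (depth 2)

Answer: 2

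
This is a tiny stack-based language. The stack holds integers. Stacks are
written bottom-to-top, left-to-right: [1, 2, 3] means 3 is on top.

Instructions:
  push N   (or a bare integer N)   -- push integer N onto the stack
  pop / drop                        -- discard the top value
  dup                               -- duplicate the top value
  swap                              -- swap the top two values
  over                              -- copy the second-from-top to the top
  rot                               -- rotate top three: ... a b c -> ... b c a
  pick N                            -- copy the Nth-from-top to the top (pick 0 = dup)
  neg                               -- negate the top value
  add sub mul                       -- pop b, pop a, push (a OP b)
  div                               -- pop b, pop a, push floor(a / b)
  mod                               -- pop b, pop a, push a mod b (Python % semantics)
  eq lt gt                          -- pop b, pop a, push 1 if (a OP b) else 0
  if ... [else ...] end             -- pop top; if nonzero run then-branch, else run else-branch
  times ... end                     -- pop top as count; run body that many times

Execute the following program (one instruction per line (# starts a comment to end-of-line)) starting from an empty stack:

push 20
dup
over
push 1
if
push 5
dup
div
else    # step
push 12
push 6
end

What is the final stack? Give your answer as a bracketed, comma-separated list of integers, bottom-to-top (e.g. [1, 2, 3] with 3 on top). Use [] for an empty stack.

After 'push 20': [20]
After 'dup': [20, 20]
After 'over': [20, 20, 20]
After 'push 1': [20, 20, 20, 1]
After 'if': [20, 20, 20]
After 'push 5': [20, 20, 20, 5]
After 'dup': [20, 20, 20, 5, 5]
After 'div': [20, 20, 20, 1]

Answer: [20, 20, 20, 1]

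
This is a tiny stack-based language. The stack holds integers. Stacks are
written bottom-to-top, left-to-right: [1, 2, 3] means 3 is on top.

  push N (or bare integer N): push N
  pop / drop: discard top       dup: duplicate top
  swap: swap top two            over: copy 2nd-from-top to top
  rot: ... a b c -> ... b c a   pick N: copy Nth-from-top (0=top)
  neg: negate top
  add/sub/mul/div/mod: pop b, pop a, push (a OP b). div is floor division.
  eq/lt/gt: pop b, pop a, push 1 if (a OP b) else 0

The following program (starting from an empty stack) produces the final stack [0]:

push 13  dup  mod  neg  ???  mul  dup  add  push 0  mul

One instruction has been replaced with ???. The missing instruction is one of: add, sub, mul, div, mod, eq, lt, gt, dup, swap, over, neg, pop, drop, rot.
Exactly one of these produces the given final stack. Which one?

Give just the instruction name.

Answer: dup

Derivation:
Stack before ???: [0]
Stack after ???:  [0, 0]
The instruction that transforms [0] -> [0, 0] is: dup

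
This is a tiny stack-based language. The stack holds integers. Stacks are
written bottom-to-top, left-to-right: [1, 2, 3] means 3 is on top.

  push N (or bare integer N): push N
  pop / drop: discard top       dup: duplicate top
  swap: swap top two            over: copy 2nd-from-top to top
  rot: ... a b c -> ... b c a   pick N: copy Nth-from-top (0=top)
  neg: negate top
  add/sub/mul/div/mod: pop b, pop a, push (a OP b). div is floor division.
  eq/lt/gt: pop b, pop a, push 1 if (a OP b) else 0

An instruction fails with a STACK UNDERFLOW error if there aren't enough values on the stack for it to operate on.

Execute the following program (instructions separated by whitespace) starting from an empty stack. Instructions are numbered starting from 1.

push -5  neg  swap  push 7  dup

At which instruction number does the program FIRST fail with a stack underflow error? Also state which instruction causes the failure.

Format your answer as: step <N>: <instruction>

Step 1 ('push -5'): stack = [-5], depth = 1
Step 2 ('neg'): stack = [5], depth = 1
Step 3 ('swap'): needs 2 value(s) but depth is 1 — STACK UNDERFLOW

Answer: step 3: swap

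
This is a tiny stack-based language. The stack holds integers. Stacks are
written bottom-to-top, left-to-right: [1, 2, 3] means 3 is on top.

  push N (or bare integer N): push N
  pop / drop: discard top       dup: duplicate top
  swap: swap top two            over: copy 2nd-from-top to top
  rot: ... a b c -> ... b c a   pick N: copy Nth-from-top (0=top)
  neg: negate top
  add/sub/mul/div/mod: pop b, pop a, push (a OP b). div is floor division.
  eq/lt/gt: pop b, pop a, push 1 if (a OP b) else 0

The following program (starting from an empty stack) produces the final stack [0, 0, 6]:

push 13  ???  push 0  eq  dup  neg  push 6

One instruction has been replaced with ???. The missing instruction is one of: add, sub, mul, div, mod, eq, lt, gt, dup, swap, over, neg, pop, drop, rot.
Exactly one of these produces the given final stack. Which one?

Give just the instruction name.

Stack before ???: [13]
Stack after ???:  [-13]
The instruction that transforms [13] -> [-13] is: neg

Answer: neg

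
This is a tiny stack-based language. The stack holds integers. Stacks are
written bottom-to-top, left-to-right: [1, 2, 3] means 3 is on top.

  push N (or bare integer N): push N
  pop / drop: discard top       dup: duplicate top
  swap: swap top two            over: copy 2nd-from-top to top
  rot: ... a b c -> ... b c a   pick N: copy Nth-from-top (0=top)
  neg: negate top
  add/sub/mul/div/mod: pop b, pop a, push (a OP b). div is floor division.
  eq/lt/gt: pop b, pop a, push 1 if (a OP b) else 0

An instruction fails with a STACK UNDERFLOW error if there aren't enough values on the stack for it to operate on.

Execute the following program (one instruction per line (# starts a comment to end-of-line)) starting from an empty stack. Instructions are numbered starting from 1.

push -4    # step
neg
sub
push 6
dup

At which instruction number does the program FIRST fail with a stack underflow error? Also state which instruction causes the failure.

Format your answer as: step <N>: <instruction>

Step 1 ('push -4'): stack = [-4], depth = 1
Step 2 ('neg'): stack = [4], depth = 1
Step 3 ('sub'): needs 2 value(s) but depth is 1 — STACK UNDERFLOW

Answer: step 3: sub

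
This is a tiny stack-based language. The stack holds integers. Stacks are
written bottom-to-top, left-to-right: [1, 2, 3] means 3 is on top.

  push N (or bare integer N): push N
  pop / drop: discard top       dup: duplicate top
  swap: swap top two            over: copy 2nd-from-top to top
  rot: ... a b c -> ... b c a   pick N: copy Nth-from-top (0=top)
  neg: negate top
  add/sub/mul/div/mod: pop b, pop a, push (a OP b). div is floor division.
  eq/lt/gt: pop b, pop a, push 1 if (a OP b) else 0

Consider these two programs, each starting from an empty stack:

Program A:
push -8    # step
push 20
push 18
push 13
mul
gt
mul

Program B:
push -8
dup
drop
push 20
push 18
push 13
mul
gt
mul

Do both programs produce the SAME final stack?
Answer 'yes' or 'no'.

Program A trace:
  After 'push -8': [-8]
  After 'push 20': [-8, 20]
  After 'push 18': [-8, 20, 18]
  After 'push 13': [-8, 20, 18, 13]
  After 'mul': [-8, 20, 234]
  After 'gt': [-8, 0]
  After 'mul': [0]
Program A final stack: [0]

Program B trace:
  After 'push -8': [-8]
  After 'dup': [-8, -8]
  After 'drop': [-8]
  After 'push 20': [-8, 20]
  After 'push 18': [-8, 20, 18]
  After 'push 13': [-8, 20, 18, 13]
  After 'mul': [-8, 20, 234]
  After 'gt': [-8, 0]
  After 'mul': [0]
Program B final stack: [0]
Same: yes

Answer: yes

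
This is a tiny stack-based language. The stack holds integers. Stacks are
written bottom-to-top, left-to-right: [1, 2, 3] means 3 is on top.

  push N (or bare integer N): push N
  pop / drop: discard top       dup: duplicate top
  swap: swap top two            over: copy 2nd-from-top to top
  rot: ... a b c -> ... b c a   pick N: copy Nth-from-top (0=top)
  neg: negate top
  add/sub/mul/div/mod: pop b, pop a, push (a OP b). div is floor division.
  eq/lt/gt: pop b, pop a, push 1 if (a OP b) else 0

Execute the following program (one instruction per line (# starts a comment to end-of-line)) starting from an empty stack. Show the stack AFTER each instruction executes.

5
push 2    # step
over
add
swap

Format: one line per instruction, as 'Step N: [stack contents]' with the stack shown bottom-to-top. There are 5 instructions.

Step 1: [5]
Step 2: [5, 2]
Step 3: [5, 2, 5]
Step 4: [5, 7]
Step 5: [7, 5]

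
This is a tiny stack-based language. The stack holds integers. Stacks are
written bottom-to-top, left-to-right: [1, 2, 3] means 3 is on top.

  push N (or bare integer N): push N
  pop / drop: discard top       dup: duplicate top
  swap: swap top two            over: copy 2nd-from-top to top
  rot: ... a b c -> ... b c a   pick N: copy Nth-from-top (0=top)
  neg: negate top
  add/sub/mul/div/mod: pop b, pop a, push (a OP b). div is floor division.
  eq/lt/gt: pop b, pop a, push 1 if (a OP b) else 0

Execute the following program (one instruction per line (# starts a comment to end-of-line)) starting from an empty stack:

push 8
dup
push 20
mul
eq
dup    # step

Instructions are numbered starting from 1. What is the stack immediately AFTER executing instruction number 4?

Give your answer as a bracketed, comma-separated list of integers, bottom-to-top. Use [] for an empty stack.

Step 1 ('push 8'): [8]
Step 2 ('dup'): [8, 8]
Step 3 ('push 20'): [8, 8, 20]
Step 4 ('mul'): [8, 160]

Answer: [8, 160]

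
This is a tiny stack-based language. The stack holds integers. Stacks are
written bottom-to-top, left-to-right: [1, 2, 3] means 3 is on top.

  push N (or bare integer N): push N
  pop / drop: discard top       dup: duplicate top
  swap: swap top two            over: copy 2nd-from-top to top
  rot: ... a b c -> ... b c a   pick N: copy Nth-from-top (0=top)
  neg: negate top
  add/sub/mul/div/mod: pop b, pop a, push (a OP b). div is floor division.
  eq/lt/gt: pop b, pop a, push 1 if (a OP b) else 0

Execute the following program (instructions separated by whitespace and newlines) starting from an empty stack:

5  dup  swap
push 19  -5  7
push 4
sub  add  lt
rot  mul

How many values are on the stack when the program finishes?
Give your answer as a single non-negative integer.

Answer: 2

Derivation:
After 'push 5': stack = [5] (depth 1)
After 'dup': stack = [5, 5] (depth 2)
After 'swap': stack = [5, 5] (depth 2)
After 'push 19': stack = [5, 5, 19] (depth 3)
After 'push -5': stack = [5, 5, 19, -5] (depth 4)
After 'push 7': stack = [5, 5, 19, -5, 7] (depth 5)
After 'push 4': stack = [5, 5, 19, -5, 7, 4] (depth 6)
After 'sub': stack = [5, 5, 19, -5, 3] (depth 5)
After 'add': stack = [5, 5, 19, -2] (depth 4)
After 'lt': stack = [5, 5, 0] (depth 3)
After 'rot': stack = [5, 0, 5] (depth 3)
After 'mul': stack = [5, 0] (depth 2)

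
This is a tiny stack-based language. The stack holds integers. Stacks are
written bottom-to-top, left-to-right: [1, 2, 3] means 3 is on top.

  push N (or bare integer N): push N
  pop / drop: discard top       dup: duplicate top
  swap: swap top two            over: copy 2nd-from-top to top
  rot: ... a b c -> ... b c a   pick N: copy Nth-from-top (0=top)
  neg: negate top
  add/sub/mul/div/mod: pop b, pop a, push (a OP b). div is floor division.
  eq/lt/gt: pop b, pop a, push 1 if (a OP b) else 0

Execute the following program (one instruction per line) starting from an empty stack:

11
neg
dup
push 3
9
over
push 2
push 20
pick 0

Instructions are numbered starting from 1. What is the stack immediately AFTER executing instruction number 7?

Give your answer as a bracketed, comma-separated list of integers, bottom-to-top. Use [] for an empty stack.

Step 1 ('11'): [11]
Step 2 ('neg'): [-11]
Step 3 ('dup'): [-11, -11]
Step 4 ('push 3'): [-11, -11, 3]
Step 5 ('9'): [-11, -11, 3, 9]
Step 6 ('over'): [-11, -11, 3, 9, 3]
Step 7 ('push 2'): [-11, -11, 3, 9, 3, 2]

Answer: [-11, -11, 3, 9, 3, 2]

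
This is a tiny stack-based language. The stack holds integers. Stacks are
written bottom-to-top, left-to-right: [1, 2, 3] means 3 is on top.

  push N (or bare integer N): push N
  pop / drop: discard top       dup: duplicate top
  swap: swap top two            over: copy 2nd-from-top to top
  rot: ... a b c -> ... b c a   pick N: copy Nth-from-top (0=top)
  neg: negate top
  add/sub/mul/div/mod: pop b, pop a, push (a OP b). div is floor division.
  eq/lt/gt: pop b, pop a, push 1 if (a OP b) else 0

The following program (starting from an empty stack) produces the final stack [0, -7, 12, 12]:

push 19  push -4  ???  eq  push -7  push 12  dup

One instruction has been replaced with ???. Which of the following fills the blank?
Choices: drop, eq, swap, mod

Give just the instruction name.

Answer: swap

Derivation:
Stack before ???: [19, -4]
Stack after ???:  [-4, 19]
Checking each choice:
  drop: stack underflow (need 2, have 1)
  eq: stack underflow (need 2, have 1)
  swap: MATCH
  mod: stack underflow (need 2, have 1)


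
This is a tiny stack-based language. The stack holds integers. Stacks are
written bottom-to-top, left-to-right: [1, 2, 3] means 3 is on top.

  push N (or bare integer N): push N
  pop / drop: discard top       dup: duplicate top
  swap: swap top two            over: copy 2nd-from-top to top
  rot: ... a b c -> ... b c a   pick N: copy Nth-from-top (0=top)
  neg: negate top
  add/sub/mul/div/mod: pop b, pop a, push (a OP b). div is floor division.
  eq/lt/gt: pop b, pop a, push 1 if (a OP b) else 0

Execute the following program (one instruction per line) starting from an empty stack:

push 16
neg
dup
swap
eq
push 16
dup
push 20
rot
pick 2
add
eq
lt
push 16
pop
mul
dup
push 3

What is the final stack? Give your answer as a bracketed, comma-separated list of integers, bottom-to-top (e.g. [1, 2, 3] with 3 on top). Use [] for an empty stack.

Answer: [0, 0, 3]

Derivation:
After 'push 16': [16]
After 'neg': [-16]
After 'dup': [-16, -16]
After 'swap': [-16, -16]
After 'eq': [1]
After 'push 16': [1, 16]
After 'dup': [1, 16, 16]
After 'push 20': [1, 16, 16, 20]
After 'rot': [1, 16, 20, 16]
After 'pick 2': [1, 16, 20, 16, 16]
After 'add': [1, 16, 20, 32]
After 'eq': [1, 16, 0]
After 'lt': [1, 0]
After 'push 16': [1, 0, 16]
After 'pop': [1, 0]
After 'mul': [0]
After 'dup': [0, 0]
After 'push 3': [0, 0, 3]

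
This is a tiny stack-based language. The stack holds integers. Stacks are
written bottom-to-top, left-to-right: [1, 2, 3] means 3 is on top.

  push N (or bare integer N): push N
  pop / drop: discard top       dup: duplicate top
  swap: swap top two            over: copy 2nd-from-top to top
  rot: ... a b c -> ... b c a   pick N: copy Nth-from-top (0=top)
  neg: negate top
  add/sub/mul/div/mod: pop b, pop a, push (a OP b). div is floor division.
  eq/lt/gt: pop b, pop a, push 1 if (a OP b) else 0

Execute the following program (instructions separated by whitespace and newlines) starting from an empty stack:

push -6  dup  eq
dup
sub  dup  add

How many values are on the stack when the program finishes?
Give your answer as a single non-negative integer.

After 'push -6': stack = [-6] (depth 1)
After 'dup': stack = [-6, -6] (depth 2)
After 'eq': stack = [1] (depth 1)
After 'dup': stack = [1, 1] (depth 2)
After 'sub': stack = [0] (depth 1)
After 'dup': stack = [0, 0] (depth 2)
After 'add': stack = [0] (depth 1)

Answer: 1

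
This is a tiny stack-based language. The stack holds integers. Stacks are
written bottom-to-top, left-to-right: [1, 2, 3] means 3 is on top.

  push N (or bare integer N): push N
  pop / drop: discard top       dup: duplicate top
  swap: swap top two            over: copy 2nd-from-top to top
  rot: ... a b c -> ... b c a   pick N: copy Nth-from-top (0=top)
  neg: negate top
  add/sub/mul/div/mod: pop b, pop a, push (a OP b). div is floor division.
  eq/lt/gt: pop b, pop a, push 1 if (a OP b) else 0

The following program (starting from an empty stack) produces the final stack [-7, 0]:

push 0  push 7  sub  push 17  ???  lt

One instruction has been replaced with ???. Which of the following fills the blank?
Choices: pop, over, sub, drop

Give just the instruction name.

Answer: over

Derivation:
Stack before ???: [-7, 17]
Stack after ???:  [-7, 17, -7]
Checking each choice:
  pop: stack underflow (need 2, have 1)
  over: MATCH
  sub: stack underflow (need 2, have 1)
  drop: stack underflow (need 2, have 1)


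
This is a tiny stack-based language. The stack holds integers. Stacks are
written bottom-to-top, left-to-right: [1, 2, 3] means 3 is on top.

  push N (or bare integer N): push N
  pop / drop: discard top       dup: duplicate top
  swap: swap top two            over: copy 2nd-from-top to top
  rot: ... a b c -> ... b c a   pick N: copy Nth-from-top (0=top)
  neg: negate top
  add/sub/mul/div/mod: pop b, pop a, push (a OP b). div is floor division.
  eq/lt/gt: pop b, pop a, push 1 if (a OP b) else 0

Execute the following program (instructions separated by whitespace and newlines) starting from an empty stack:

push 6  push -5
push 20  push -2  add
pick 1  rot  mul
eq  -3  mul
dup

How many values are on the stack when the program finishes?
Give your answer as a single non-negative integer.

Answer: 3

Derivation:
After 'push 6': stack = [6] (depth 1)
After 'push -5': stack = [6, -5] (depth 2)
After 'push 20': stack = [6, -5, 20] (depth 3)
After 'push -2': stack = [6, -5, 20, -2] (depth 4)
After 'add': stack = [6, -5, 18] (depth 3)
After 'pick 1': stack = [6, -5, 18, -5] (depth 4)
After 'rot': stack = [6, 18, -5, -5] (depth 4)
After 'mul': stack = [6, 18, 25] (depth 3)
After 'eq': stack = [6, 0] (depth 2)
After 'push -3': stack = [6, 0, -3] (depth 3)
After 'mul': stack = [6, 0] (depth 2)
After 'dup': stack = [6, 0, 0] (depth 3)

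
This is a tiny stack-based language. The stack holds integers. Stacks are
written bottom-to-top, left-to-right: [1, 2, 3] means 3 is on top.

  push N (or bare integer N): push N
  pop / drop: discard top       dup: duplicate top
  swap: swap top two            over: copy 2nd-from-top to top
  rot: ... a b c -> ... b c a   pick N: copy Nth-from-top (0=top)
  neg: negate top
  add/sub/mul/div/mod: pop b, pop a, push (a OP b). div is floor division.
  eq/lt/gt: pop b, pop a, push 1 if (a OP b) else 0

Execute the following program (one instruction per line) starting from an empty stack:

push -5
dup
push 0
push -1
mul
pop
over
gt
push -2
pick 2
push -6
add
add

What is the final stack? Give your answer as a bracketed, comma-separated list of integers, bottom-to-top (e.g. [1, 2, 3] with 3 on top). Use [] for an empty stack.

After 'push -5': [-5]
After 'dup': [-5, -5]
After 'push 0': [-5, -5, 0]
After 'push -1': [-5, -5, 0, -1]
After 'mul': [-5, -5, 0]
After 'pop': [-5, -5]
After 'over': [-5, -5, -5]
After 'gt': [-5, 0]
After 'push -2': [-5, 0, -2]
After 'pick 2': [-5, 0, -2, -5]
After 'push -6': [-5, 0, -2, -5, -6]
After 'add': [-5, 0, -2, -11]
After 'add': [-5, 0, -13]

Answer: [-5, 0, -13]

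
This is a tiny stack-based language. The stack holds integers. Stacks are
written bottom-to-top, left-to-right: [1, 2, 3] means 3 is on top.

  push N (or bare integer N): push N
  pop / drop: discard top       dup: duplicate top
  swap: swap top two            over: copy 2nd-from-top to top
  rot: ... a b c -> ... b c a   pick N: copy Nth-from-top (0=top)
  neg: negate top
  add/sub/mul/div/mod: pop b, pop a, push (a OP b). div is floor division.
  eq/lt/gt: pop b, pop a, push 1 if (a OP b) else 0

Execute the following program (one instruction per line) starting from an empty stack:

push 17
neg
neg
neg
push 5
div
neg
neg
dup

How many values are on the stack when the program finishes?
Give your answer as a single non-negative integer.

After 'push 17': stack = [17] (depth 1)
After 'neg': stack = [-17] (depth 1)
After 'neg': stack = [17] (depth 1)
After 'neg': stack = [-17] (depth 1)
After 'push 5': stack = [-17, 5] (depth 2)
After 'div': stack = [-4] (depth 1)
After 'neg': stack = [4] (depth 1)
After 'neg': stack = [-4] (depth 1)
After 'dup': stack = [-4, -4] (depth 2)

Answer: 2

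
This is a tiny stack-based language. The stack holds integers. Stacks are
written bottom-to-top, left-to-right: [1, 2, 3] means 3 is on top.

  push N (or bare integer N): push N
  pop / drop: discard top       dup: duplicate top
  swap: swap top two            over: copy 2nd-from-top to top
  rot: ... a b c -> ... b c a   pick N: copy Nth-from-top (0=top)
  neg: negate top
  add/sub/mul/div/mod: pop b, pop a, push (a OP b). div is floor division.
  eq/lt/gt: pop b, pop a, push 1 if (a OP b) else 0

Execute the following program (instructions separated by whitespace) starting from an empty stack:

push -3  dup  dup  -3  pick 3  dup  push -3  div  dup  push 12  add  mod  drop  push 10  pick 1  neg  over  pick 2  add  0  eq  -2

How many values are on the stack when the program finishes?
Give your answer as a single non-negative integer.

Answer: 9

Derivation:
After 'push -3': stack = [-3] (depth 1)
After 'dup': stack = [-3, -3] (depth 2)
After 'dup': stack = [-3, -3, -3] (depth 3)
After 'push -3': stack = [-3, -3, -3, -3] (depth 4)
After 'pick 3': stack = [-3, -3, -3, -3, -3] (depth 5)
After 'dup': stack = [-3, -3, -3, -3, -3, -3] (depth 6)
After 'push -3': stack = [-3, -3, -3, -3, -3, -3, -3] (depth 7)
After 'div': stack = [-3, -3, -3, -3, -3, 1] (depth 6)
After 'dup': stack = [-3, -3, -3, -3, -3, 1, 1] (depth 7)
After 'push 12': stack = [-3, -3, -3, -3, -3, 1, 1, 12] (depth 8)
  ...
After 'drop': stack = [-3, -3, -3, -3, -3] (depth 5)
After 'push 10': stack = [-3, -3, -3, -3, -3, 10] (depth 6)
After 'pick 1': stack = [-3, -3, -3, -3, -3, 10, -3] (depth 7)
After 'neg': stack = [-3, -3, -3, -3, -3, 10, 3] (depth 7)
After 'over': stack = [-3, -3, -3, -3, -3, 10, 3, 10] (depth 8)
After 'pick 2': stack = [-3, -3, -3, -3, -3, 10, 3, 10, 10] (depth 9)
After 'add': stack = [-3, -3, -3, -3, -3, 10, 3, 20] (depth 8)
After 'push 0': stack = [-3, -3, -3, -3, -3, 10, 3, 20, 0] (depth 9)
After 'eq': stack = [-3, -3, -3, -3, -3, 10, 3, 0] (depth 8)
After 'push -2': stack = [-3, -3, -3, -3, -3, 10, 3, 0, -2] (depth 9)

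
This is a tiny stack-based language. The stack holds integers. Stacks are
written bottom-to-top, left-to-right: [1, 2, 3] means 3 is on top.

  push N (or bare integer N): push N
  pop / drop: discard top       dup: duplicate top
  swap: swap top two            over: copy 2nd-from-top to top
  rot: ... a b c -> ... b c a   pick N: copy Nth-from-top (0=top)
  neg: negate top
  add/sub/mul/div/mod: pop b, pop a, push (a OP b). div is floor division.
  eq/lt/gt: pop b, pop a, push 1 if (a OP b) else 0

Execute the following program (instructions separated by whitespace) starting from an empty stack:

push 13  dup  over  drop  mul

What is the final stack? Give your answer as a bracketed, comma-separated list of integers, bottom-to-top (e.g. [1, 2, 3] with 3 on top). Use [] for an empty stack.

After 'push 13': [13]
After 'dup': [13, 13]
After 'over': [13, 13, 13]
After 'drop': [13, 13]
After 'mul': [169]

Answer: [169]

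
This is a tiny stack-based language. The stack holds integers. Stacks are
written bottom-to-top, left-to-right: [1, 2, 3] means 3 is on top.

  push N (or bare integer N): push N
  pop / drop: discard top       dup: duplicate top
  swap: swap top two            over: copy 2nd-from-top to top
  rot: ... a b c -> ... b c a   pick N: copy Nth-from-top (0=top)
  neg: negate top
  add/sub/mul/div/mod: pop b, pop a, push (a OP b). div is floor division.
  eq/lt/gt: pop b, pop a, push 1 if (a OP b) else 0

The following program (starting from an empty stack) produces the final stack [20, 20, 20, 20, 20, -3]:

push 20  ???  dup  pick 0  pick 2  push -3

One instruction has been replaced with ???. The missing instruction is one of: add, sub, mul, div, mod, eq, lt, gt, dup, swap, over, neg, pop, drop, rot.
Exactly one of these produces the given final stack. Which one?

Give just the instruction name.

Answer: dup

Derivation:
Stack before ???: [20]
Stack after ???:  [20, 20]
The instruction that transforms [20] -> [20, 20] is: dup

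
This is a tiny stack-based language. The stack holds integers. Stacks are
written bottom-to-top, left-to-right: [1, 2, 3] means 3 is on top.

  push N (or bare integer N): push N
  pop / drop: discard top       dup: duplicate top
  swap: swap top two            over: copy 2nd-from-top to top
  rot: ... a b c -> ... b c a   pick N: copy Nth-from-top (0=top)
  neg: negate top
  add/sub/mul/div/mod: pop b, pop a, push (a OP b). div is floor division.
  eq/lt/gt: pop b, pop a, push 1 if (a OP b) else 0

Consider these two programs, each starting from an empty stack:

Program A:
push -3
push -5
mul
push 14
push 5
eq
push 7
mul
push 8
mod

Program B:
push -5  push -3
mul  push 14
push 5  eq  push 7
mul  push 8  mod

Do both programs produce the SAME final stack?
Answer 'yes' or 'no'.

Program A trace:
  After 'push -3': [-3]
  After 'push -5': [-3, -5]
  After 'mul': [15]
  After 'push 14': [15, 14]
  After 'push 5': [15, 14, 5]
  After 'eq': [15, 0]
  After 'push 7': [15, 0, 7]
  After 'mul': [15, 0]
  After 'push 8': [15, 0, 8]
  After 'mod': [15, 0]
Program A final stack: [15, 0]

Program B trace:
  After 'push -5': [-5]
  After 'push -3': [-5, -3]
  After 'mul': [15]
  After 'push 14': [15, 14]
  After 'push 5': [15, 14, 5]
  After 'eq': [15, 0]
  After 'push 7': [15, 0, 7]
  After 'mul': [15, 0]
  After 'push 8': [15, 0, 8]
  After 'mod': [15, 0]
Program B final stack: [15, 0]
Same: yes

Answer: yes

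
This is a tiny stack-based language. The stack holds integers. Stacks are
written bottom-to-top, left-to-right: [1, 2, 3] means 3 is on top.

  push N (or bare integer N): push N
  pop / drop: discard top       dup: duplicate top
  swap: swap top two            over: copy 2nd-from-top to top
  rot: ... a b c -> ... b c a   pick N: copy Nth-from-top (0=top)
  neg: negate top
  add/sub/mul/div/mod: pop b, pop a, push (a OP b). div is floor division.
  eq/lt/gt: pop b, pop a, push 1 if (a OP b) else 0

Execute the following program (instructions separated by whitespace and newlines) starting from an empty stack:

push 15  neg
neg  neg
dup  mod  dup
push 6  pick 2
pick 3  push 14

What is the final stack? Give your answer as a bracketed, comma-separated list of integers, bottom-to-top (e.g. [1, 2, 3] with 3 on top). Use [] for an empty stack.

Answer: [0, 0, 6, 0, 0, 14]

Derivation:
After 'push 15': [15]
After 'neg': [-15]
After 'neg': [15]
After 'neg': [-15]
After 'dup': [-15, -15]
After 'mod': [0]
After 'dup': [0, 0]
After 'push 6': [0, 0, 6]
After 'pick 2': [0, 0, 6, 0]
After 'pick 3': [0, 0, 6, 0, 0]
After 'push 14': [0, 0, 6, 0, 0, 14]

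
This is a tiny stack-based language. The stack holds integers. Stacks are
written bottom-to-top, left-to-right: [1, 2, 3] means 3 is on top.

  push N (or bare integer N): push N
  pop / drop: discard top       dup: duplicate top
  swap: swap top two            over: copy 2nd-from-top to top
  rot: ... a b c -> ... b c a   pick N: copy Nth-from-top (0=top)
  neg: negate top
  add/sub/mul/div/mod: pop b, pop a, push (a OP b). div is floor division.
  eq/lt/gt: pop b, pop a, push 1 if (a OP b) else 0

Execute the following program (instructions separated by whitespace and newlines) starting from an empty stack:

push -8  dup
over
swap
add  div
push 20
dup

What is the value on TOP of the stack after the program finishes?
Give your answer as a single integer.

Answer: 20

Derivation:
After 'push -8': [-8]
After 'dup': [-8, -8]
After 'over': [-8, -8, -8]
After 'swap': [-8, -8, -8]
After 'add': [-8, -16]
After 'div': [0]
After 'push 20': [0, 20]
After 'dup': [0, 20, 20]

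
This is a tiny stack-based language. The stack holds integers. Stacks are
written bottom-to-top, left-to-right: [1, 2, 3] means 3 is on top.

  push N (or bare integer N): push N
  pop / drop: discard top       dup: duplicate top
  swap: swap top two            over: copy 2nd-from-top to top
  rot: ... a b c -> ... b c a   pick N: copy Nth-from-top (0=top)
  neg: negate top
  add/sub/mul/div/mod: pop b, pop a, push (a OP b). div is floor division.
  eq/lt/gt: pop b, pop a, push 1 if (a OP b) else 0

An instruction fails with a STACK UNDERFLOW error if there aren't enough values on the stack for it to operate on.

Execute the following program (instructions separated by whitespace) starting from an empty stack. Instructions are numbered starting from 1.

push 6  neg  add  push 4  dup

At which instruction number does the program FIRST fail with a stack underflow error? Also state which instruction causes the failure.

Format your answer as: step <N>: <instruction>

Step 1 ('push 6'): stack = [6], depth = 1
Step 2 ('neg'): stack = [-6], depth = 1
Step 3 ('add'): needs 2 value(s) but depth is 1 — STACK UNDERFLOW

Answer: step 3: add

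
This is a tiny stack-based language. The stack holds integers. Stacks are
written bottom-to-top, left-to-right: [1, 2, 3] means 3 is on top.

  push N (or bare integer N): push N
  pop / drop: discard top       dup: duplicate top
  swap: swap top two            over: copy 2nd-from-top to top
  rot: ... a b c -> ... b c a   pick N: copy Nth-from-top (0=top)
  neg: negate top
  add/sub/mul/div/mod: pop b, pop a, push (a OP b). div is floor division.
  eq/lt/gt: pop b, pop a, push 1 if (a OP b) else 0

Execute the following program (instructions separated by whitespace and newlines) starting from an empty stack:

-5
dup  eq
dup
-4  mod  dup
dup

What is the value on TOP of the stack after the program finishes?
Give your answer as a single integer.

After 'push -5': [-5]
After 'dup': [-5, -5]
After 'eq': [1]
After 'dup': [1, 1]
After 'push -4': [1, 1, -4]
After 'mod': [1, -3]
After 'dup': [1, -3, -3]
After 'dup': [1, -3, -3, -3]

Answer: -3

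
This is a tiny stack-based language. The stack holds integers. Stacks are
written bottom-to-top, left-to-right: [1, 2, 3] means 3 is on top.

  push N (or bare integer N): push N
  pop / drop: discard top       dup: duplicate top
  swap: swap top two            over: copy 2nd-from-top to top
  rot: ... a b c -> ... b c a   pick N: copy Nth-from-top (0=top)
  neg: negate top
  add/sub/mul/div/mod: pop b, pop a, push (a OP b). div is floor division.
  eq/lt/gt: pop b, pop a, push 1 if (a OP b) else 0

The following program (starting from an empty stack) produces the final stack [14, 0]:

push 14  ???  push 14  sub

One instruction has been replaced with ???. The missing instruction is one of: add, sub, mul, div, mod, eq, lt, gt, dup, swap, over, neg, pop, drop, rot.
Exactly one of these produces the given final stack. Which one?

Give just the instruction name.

Answer: dup

Derivation:
Stack before ???: [14]
Stack after ???:  [14, 14]
The instruction that transforms [14] -> [14, 14] is: dup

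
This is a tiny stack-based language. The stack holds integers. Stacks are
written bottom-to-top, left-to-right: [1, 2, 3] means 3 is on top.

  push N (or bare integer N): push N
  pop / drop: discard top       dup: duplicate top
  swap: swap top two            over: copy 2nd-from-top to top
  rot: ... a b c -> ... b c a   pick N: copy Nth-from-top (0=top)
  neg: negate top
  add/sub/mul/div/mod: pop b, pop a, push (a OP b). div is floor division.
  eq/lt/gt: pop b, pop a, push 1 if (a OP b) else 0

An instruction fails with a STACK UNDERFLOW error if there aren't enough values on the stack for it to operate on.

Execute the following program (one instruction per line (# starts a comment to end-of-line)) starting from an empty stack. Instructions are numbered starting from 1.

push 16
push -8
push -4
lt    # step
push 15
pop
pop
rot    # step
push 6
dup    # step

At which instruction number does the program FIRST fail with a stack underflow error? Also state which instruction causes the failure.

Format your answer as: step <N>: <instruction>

Step 1 ('push 16'): stack = [16], depth = 1
Step 2 ('push -8'): stack = [16, -8], depth = 2
Step 3 ('push -4'): stack = [16, -8, -4], depth = 3
Step 4 ('lt'): stack = [16, 1], depth = 2
Step 5 ('push 15'): stack = [16, 1, 15], depth = 3
Step 6 ('pop'): stack = [16, 1], depth = 2
Step 7 ('pop'): stack = [16], depth = 1
Step 8 ('rot'): needs 3 value(s) but depth is 1 — STACK UNDERFLOW

Answer: step 8: rot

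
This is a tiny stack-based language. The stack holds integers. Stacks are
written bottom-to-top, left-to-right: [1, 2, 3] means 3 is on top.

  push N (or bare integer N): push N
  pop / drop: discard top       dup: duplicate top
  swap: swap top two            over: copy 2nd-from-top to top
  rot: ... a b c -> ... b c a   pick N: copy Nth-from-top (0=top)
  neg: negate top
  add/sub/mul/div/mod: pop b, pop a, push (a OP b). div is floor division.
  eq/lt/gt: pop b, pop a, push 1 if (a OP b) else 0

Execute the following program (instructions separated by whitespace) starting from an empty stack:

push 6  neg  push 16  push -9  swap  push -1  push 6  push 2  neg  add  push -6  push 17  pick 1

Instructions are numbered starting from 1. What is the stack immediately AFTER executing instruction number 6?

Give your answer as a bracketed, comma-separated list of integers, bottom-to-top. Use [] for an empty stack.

Answer: [-6, -9, 16, -1]

Derivation:
Step 1 ('push 6'): [6]
Step 2 ('neg'): [-6]
Step 3 ('push 16'): [-6, 16]
Step 4 ('push -9'): [-6, 16, -9]
Step 5 ('swap'): [-6, -9, 16]
Step 6 ('push -1'): [-6, -9, 16, -1]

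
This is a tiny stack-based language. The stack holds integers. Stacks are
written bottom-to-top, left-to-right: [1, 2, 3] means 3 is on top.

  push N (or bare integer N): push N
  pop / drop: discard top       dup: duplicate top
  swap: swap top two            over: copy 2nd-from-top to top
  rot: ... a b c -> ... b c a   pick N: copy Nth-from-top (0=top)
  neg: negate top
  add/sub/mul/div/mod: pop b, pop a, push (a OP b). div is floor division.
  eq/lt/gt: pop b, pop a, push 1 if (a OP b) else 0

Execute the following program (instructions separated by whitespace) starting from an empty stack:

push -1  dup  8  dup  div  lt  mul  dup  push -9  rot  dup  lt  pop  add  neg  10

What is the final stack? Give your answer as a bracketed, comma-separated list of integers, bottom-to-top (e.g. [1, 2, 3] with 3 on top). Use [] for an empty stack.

Answer: [10, 10]

Derivation:
After 'push -1': [-1]
After 'dup': [-1, -1]
After 'push 8': [-1, -1, 8]
After 'dup': [-1, -1, 8, 8]
After 'div': [-1, -1, 1]
After 'lt': [-1, 1]
After 'mul': [-1]
After 'dup': [-1, -1]
After 'push -9': [-1, -1, -9]
After 'rot': [-1, -9, -1]
After 'dup': [-1, -9, -1, -1]
After 'lt': [-1, -9, 0]
After 'pop': [-1, -9]
After 'add': [-10]
After 'neg': [10]
After 'push 10': [10, 10]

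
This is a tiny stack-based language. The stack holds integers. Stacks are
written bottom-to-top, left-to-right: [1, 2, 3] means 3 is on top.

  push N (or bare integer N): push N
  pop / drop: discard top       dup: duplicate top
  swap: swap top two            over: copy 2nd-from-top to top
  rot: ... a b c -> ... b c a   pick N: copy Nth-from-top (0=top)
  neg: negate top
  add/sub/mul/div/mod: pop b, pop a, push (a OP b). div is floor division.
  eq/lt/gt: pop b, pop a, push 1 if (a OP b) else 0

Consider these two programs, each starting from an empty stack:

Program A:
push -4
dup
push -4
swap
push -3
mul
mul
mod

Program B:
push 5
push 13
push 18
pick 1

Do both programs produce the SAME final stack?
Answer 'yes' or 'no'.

Answer: no

Derivation:
Program A trace:
  After 'push -4': [-4]
  After 'dup': [-4, -4]
  After 'push -4': [-4, -4, -4]
  After 'swap': [-4, -4, -4]
  After 'push -3': [-4, -4, -4, -3]
  After 'mul': [-4, -4, 12]
  After 'mul': [-4, -48]
  After 'mod': [-4]
Program A final stack: [-4]

Program B trace:
  After 'push 5': [5]
  After 'push 13': [5, 13]
  After 'push 18': [5, 13, 18]
  After 'pick 1': [5, 13, 18, 13]
Program B final stack: [5, 13, 18, 13]
Same: no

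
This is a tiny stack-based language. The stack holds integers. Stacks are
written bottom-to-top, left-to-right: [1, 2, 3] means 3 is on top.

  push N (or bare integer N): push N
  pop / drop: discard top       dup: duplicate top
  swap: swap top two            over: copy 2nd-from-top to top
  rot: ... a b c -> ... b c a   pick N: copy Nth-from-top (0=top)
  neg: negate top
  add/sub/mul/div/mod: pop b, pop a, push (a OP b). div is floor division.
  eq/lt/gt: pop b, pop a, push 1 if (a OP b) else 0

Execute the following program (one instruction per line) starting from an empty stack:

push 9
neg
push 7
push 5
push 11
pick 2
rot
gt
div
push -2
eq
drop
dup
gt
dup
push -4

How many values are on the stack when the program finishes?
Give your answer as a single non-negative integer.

After 'push 9': stack = [9] (depth 1)
After 'neg': stack = [-9] (depth 1)
After 'push 7': stack = [-9, 7] (depth 2)
After 'push 5': stack = [-9, 7, 5] (depth 3)
After 'push 11': stack = [-9, 7, 5, 11] (depth 4)
After 'pick 2': stack = [-9, 7, 5, 11, 7] (depth 5)
After 'rot': stack = [-9, 7, 11, 7, 5] (depth 5)
After 'gt': stack = [-9, 7, 11, 1] (depth 4)
After 'div': stack = [-9, 7, 11] (depth 3)
After 'push -2': stack = [-9, 7, 11, -2] (depth 4)
After 'eq': stack = [-9, 7, 0] (depth 3)
After 'drop': stack = [-9, 7] (depth 2)
After 'dup': stack = [-9, 7, 7] (depth 3)
After 'gt': stack = [-9, 0] (depth 2)
After 'dup': stack = [-9, 0, 0] (depth 3)
After 'push -4': stack = [-9, 0, 0, -4] (depth 4)

Answer: 4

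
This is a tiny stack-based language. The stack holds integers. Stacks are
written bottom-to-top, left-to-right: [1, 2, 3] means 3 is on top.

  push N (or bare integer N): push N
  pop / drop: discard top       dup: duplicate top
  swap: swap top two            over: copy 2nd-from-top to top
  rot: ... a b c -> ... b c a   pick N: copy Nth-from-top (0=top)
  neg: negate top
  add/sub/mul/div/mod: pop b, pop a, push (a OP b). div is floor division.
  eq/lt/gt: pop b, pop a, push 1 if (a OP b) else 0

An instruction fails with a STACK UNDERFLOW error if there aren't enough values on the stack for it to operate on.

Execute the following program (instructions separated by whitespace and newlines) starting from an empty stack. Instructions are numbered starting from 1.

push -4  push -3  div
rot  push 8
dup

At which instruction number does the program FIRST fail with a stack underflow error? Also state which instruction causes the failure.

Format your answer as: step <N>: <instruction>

Answer: step 4: rot

Derivation:
Step 1 ('push -4'): stack = [-4], depth = 1
Step 2 ('push -3'): stack = [-4, -3], depth = 2
Step 3 ('div'): stack = [1], depth = 1
Step 4 ('rot'): needs 3 value(s) but depth is 1 — STACK UNDERFLOW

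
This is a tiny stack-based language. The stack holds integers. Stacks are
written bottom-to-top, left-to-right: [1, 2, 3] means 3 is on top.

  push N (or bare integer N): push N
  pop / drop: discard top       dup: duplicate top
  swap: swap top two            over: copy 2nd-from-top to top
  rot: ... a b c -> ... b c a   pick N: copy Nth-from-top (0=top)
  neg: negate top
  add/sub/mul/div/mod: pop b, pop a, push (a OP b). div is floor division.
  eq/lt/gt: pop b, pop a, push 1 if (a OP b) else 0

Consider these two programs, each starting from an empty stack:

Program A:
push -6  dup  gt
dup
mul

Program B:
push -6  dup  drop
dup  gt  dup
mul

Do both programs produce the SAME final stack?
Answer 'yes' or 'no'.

Answer: yes

Derivation:
Program A trace:
  After 'push -6': [-6]
  After 'dup': [-6, -6]
  After 'gt': [0]
  After 'dup': [0, 0]
  After 'mul': [0]
Program A final stack: [0]

Program B trace:
  After 'push -6': [-6]
  After 'dup': [-6, -6]
  After 'drop': [-6]
  After 'dup': [-6, -6]
  After 'gt': [0]
  After 'dup': [0, 0]
  After 'mul': [0]
Program B final stack: [0]
Same: yes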